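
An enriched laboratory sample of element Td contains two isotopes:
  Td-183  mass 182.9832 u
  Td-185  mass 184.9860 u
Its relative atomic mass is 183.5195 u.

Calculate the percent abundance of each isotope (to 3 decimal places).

With x = fraction of Td-183 (so Td-185 is 1 − x):
182.9832·x + 184.9860·(1 − x) = 183.5195
(182.9832 − 184.9860)·x = 183.5195 − 184.9860
x = -1.4665 / -2.0028 = 0.73222 → 73.222% Td-183, 26.778% Td-185.

Td-183: 73.222%, Td-185: 26.778%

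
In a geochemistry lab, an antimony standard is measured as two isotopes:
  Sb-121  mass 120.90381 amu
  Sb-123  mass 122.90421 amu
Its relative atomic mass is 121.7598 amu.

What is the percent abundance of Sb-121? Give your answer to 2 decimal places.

Let x be the fractional abundance of Sb-121; then Sb-123 has abundance 1 − x.
120.90381·x + 122.90421·(1 − x) = 121.7598
(120.90381 − 122.90421)·x = 121.7598 − 122.90421
x = -1.14441 / -2.00040 = 0.57209 → 57.21% Sb-121, 42.79% Sb-123.

57.21%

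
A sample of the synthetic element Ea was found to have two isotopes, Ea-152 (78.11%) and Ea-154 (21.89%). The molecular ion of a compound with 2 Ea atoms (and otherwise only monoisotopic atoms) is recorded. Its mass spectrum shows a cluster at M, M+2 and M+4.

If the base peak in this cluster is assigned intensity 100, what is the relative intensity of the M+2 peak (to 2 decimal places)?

56.05

(0.7811 + 0.2189)^2 gives M 0.6101, M+2 0.3420, M+4 0.0479; the largest is M.
P(M) = C(2,0) × 0.7811^2 × 0.2189^0 = 1 × 0.61011721 × 1.0000 = 0.610117 (base)
P(M+2) = C(2,1) × 0.7811^1 × 0.2189^1 = 2 × 0.7811 × 0.2189 = 0.341966
Relative intensity = 0.341966 / 0.610117 × 100 = 56.05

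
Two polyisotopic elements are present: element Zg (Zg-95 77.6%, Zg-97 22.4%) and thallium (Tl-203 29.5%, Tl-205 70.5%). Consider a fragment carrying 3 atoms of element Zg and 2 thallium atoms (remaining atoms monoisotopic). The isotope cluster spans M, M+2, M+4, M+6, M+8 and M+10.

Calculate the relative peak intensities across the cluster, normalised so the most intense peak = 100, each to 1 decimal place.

Element Zg pattern (n=3): 0.46728858 : 0.40466227 : 0.11680973 : 0.01123942
Thallium pattern (n=2): 0.087025 : 0.41595 : 0.497025
Convolve the two distributions (both contribute in 2-u steps):
  M: 0.46728858×0.087025 = 0.040666
  M+2: 0.46728858×0.41595 + 0.40466227×0.087025 = 0.229584
  M+4: 0.46728858×0.497025 + 0.40466227×0.41595 + 0.11680973×0.087025 = 0.410739
  M+6: 0.40466227×0.497025 + 0.11680973×0.41595 + 0.01123942×0.087025 = 0.250692
  M+8: 0.11680973×0.497025 + 0.01123942×0.41595 = 0.062732
  M+10: 0.01123942×0.497025 = 0.005586
Scale to base peak (0.410739) = 100: 9.9 : 55.9 : 100.0 : 61.0 : 15.3 : 1.4

9.9 : 55.9 : 100.0 : 61.0 : 15.3 : 1.4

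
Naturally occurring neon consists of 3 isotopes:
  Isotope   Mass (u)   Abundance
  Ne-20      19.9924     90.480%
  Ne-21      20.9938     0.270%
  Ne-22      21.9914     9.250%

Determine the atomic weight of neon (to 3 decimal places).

Average mass = Σ (abundance × isotope mass) = 0.90480 × 19.9924 + 0.00270 × 20.9938 + 0.09250 × 21.9914
= 18.08912 + 0.05668 + 2.03420 = 20.18000 u

20.180 u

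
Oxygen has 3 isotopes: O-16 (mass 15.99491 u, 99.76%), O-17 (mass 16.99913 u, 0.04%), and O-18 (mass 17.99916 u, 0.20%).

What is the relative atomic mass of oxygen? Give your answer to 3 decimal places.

15.999 u

The abundance-weighted mean is 0.9976 × 15.99491 + 0.0004 × 16.99913 + 0.0020 × 17.99916
= 15.956522 + 0.006800 + 0.035998 = 15.999320 u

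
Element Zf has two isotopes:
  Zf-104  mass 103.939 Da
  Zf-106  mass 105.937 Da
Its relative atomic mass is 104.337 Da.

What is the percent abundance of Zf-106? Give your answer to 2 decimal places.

With x = fraction of Zf-104 (so Zf-106 is 1 − x):
103.939·x + 105.937·(1 − x) = 104.337
(103.939 − 105.937)·x = 104.337 − 105.937
x = -1.600 / -1.998 = 0.80080 → 80.08% Zf-104, 19.92% Zf-106.

19.92%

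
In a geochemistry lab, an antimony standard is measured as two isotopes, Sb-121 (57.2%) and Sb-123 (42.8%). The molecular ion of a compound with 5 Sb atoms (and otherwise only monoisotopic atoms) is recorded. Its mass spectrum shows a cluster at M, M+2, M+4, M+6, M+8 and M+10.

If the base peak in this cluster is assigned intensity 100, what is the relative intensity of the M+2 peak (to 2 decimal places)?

66.82

Term probabilities: M 0.0612, M+2 0.2291, M+4 0.3428, M+6 0.2565, M+8 0.0960, M+10 0.0144. Base peak = M+4.
P(M+4) = C(5,2) × 0.572^3 × 0.428^2 = 10 × 0.18714925 × 0.183184 = 0.342827 (base)
P(M+2) = C(5,1) × 0.572^4 × 0.428^1 = 5 × 0.10704937 × 0.4280 = 0.229086
Relative intensity = 0.229086 / 0.342827 × 100 = 66.82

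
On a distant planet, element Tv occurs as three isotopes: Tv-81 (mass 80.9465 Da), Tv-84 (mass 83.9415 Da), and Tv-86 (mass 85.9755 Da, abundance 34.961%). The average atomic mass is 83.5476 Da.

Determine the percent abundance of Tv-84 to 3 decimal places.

28.144%

Let x and y be the fractions of Tv-81 and Tv-84. Then x + y = 1 − 0.34961 = 0.65039 and 80.9465x + 83.9415y = 83.5476 − 0.34961×85.9755 = 53.489705445.
Substituting: 80.9465x + 83.9415(0.65039 − x) = 53.489705445
(80.9465 − 83.9415)x = -1.10500674  ⇒  x = 0.36895, y = 0.28144
Tv-81: 36.895%, Tv-84: 28.144%.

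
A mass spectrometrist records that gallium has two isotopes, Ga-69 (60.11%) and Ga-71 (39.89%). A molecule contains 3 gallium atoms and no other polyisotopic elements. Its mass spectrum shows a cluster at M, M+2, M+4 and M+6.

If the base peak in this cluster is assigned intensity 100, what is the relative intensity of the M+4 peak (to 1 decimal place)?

66.4

Term probabilities: M 0.2172, M+2 0.4324, M+4 0.2869, M+6 0.0635. Base peak = M+2.
P(M+2) = C(3,1) × 0.6011^2 × 0.3989^1 = 3 × 0.36132121 × 0.3989 = 0.432393 (base)
P(M+4) = C(3,2) × 0.6011^1 × 0.3989^2 = 3 × 0.6011 × 0.15912121 = 0.286943
Relative intensity = 0.286943 / 0.432393 × 100 = 66.4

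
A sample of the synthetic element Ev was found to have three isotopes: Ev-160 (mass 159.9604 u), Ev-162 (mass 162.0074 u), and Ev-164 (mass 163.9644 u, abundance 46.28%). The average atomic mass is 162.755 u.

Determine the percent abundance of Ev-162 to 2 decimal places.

The remaining 53.72% is split between Ev-160 (fraction x) and Ev-162 (fraction 0.5372 − x).
Substituting: 159.9604x + 162.0074(0.5372 − x) = 86.87227568
(159.9604 − 162.0074)x = -0.1580996  ⇒  x = 0.07723, y = 0.45997
Ev-160: 7.72%, Ev-162: 46.00%.

46.00%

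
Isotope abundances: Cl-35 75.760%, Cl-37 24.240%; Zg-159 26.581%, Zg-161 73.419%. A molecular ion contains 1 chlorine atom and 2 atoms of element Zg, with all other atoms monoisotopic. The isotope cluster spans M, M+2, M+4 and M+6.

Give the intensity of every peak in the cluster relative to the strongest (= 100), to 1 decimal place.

10.6 : 62.2 : 100.0 : 26.0

Chlorine pattern (n=1): 0.7576 : 0.2424
Element Zg pattern (n=2): 0.07065496 : 0.39031009 : 0.53903496
Convolve the two distributions (both contribute in 2-u steps):
  M: 0.7576×0.07065496 = 0.053528
  M+2: 0.7576×0.39031009 + 0.2424×0.07065496 = 0.312826
  M+4: 0.7576×0.53903496 + 0.2424×0.39031009 = 0.502984
  M+6: 0.2424×0.53903496 = 0.130662
Scale to base peak (0.502984) = 100: 10.6 : 62.2 : 100.0 : 26.0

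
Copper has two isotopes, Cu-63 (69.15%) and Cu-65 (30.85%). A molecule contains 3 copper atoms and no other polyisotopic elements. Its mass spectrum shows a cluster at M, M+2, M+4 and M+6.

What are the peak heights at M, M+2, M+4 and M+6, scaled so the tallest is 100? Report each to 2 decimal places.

74.72 : 100.00 : 44.61 : 6.63

Each Cu atom is independently Cu-63 (p = 0.6915) or Cu-65 (q = 0.3085); the cluster is the binomial expansion (p + q)^3.
P(M) = 0.6915^3 = 0.330656
P(M+2) = 3 × 0.6915^2 × 0.3085^1 = 0.442548
P(M+4) = 3 × 0.6915^1 × 0.3085^2 = 0.197435
P(M+6) = 0.3085^3 = 0.029361
The M+2 peak is largest (0.442548); scaling to 100 gives 74.72 : 100.00 : 44.61 : 6.63.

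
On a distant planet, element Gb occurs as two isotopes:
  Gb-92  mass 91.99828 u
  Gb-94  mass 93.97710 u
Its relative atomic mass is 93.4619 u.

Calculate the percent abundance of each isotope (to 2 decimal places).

Gb-92: 26.04%, Gb-94: 73.96%

Let x be the fractional abundance of Gb-92; then Gb-94 has abundance 1 − x.
91.99828·x + 93.97710·(1 − x) = 93.4619
(91.99828 − 93.97710)·x = 93.4619 − 93.97710
x = -0.51520 / -1.97882 = 0.26036 → 26.04% Gb-92, 73.96% Gb-94.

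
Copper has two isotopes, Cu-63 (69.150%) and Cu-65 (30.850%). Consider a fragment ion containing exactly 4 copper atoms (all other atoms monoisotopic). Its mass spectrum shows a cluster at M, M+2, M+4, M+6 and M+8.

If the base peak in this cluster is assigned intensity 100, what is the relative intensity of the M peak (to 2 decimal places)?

(0.69150 + 0.30850)^4 gives M 0.2286, M+2 0.4080, M+4 0.2731, M+6 0.0812, M+8 0.0091; the largest is M+2.
P(M+2) = C(4,1) × 0.69150^3 × 0.30850^1 = 4 × 0.33065611 × 0.3085 = 0.408030 (base)
P(M) = C(4,0) × 0.69150^4 × 0.30850^0 = 1 × 0.2286487 × 1.0000 = 0.228649
Relative intensity = 0.228649 / 0.408030 × 100 = 56.04

56.04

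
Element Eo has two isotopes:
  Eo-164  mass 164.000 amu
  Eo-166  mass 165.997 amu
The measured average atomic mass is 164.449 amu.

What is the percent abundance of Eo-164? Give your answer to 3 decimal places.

Writing the weighted mean with unknown fraction x of Eo-164:
164.000·x + 165.997·(1 − x) = 164.449
(164.000 − 165.997)·x = 164.449 − 165.997
x = -1.548 / -1.997 = 0.77516 → 77.516% Eo-164, 22.484% Eo-166.

77.516%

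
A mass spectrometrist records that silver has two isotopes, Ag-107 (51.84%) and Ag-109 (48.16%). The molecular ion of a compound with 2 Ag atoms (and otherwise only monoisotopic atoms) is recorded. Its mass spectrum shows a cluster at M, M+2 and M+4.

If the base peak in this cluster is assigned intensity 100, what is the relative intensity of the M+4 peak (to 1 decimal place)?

(0.5184 + 0.4816)^2 gives M 0.2687, M+2 0.4993, M+4 0.2319; the largest is M+2.
P(M+2) = C(2,1) × 0.5184^1 × 0.4816^1 = 2 × 0.5184 × 0.4816 = 0.499323 (base)
P(M+4) = C(2,2) × 0.5184^0 × 0.4816^2 = 1 × 1.0000 × 0.23193856 = 0.231939
Relative intensity = 0.231939 / 0.499323 × 100 = 46.5

46.5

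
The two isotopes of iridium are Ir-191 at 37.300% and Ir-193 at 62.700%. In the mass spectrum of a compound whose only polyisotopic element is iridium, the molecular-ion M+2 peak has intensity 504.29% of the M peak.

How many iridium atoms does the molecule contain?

For n independent Ir atoms, I(M+2)/I(M) = n · (abundance Ir-193) / (abundance Ir-191) = n · 0.62700/0.37300.
n = 5.0429 × 0.37300/0.62700 = 3.00 ≈ 3

3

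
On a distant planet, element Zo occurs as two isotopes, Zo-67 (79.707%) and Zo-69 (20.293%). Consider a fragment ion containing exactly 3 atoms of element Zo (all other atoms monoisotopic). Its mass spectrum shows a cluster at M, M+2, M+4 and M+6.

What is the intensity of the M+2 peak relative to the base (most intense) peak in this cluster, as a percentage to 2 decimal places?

76.38%

(0.79707 + 0.20293)^3 gives M 0.5064, M+2 0.3868, M+4 0.0985, M+6 0.0084; the largest is M.
P(M) = C(3,0) × 0.79707^3 × 0.20293^0 = 1 × 0.50639498 × 1.0000 = 0.506395 (base)
P(M+2) = C(3,1) × 0.79707^2 × 0.20293^1 = 3 × 0.63532058 × 0.20293 = 0.386777
Relative intensity = 0.386777 / 0.506395 × 100 = 76.38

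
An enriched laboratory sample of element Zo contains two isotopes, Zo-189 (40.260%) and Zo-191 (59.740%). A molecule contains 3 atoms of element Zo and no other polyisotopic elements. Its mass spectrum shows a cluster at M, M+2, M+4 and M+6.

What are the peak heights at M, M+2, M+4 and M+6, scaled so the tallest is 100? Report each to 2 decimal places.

15.14 : 67.39 : 100.00 : 49.46

The 3 Zo atoms are independent, so intensities follow the terms of (0.40260 + 0.59740)^3.
P(M) = 0.40260^3 = 0.065256
P(M+2) = 3 × 0.40260^2 × 0.59740^1 = 0.290492
P(M+4) = 3 × 0.40260^1 × 0.59740^2 = 0.431048
P(M+6) = 0.59740^3 = 0.213204
The M+4 peak is largest (0.431048); scaling to 100 gives 15.14 : 67.39 : 100.00 : 49.46.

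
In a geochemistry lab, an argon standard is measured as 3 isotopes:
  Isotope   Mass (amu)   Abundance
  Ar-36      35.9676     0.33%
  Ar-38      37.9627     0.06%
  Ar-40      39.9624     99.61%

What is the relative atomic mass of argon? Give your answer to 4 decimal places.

39.9480 amu

Average mass = Σ (abundance × isotope mass) = 0.0033 × 35.9676 + 0.0006 × 37.9627 + 0.9961 × 39.9624
= 0.11869 + 0.02278 + 39.80655 = 39.94802 amu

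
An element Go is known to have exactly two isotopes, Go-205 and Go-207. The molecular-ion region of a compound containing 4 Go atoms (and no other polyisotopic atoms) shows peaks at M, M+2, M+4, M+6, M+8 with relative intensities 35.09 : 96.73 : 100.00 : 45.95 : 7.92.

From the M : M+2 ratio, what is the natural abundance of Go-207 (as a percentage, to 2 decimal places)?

40.80%

Let p = fractional abundance of Go-205. I(M+2)/I(M) = [C(4,1)·p^3·(1−p)] / p^4 = 4·(1−p)/p = 96.73/35.09 = 2.7566
(1−p)/p = 2.7566/4 = 0.6892  ⇒  p = 1/(1 + 0.6892) = 0.5920
Go-205: 59.20%, Go-207: 40.80%.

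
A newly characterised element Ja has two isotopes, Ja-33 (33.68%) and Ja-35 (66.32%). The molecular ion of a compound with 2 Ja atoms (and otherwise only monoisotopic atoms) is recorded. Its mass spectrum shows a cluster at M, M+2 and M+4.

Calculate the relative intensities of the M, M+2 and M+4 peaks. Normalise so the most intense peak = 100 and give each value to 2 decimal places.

Expanding (0.3368 + 0.6632)^2:
P(M) = 0.3368^2 = 0.113434
P(M+2) = 2 × 0.3368^1 × 0.6632^1 = 0.446732
P(M+4) = 0.6632^2 = 0.439834
The M+2 peak is largest (0.446732); scaling to 100 gives 25.39 : 100.00 : 98.46.

25.39 : 100.00 : 98.46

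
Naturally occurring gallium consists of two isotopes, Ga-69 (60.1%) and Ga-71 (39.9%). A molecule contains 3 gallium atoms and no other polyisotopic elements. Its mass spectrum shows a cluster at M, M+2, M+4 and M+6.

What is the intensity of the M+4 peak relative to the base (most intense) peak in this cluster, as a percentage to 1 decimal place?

66.4%

Term probabilities: M 0.2171, M+2 0.4324, M+4 0.2870, M+6 0.0635. Base peak = M+2.
P(M+2) = C(3,1) × 0.601^2 × 0.399^1 = 3 × 0.361201 × 0.3990 = 0.432358 (base)
P(M+4) = C(3,2) × 0.601^1 × 0.399^2 = 3 × 0.6010 × 0.159201 = 0.287039
Relative intensity = 0.287039 / 0.432358 × 100 = 66.4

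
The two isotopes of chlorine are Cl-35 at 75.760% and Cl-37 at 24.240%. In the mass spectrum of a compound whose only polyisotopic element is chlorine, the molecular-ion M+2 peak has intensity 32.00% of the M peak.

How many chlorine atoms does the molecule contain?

The M+2/M ratio from n Cl atoms is n · q/p = n · 0.24240/0.75760.
n = 0.3200 × 0.75760/0.24240 = 1.00 ≈ 1

1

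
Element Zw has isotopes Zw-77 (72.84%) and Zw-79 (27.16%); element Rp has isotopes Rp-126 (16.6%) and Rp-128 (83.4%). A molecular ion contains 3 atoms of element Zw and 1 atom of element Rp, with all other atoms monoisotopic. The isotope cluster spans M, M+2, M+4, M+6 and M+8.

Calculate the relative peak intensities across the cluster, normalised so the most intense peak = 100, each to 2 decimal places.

16.28 : 100.00 : 98.28 : 34.96 : 4.24

Element Zw pattern (n=3): 0.38646468 : 0.43230563 : 0.16119469 : 0.020035
Element Rp pattern (n=1): 0.1660 : 0.8340
Convolve the two distributions (both contribute in 2-u steps):
  M: 0.38646468×0.1660 = 0.064153
  M+2: 0.38646468×0.8340 + 0.43230563×0.1660 = 0.394074
  M+4: 0.43230563×0.8340 + 0.16119469×0.1660 = 0.387301
  M+6: 0.16119469×0.8340 + 0.020035×0.1660 = 0.137762
  M+8: 0.020035×0.8340 = 0.016709
Scale to base peak (0.394074) = 100: 16.28 : 100.00 : 98.28 : 34.96 : 4.24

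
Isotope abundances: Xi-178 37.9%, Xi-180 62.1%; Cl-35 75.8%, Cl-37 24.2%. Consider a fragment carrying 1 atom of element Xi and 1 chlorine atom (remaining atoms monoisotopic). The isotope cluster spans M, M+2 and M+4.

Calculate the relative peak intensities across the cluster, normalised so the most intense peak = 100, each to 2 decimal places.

Element Xi pattern (n=1): 0.3790 : 0.6210
Chlorine pattern (n=1): 0.7580 : 0.2420
Convolve the two distributions (both contribute in 2-u steps):
  M: 0.3790×0.7580 = 0.287282
  M+2: 0.3790×0.2420 + 0.6210×0.7580 = 0.562436
  M+4: 0.6210×0.2420 = 0.150282
Scale to base peak (0.562436) = 100: 51.08 : 100.00 : 26.72

51.08 : 100.00 : 26.72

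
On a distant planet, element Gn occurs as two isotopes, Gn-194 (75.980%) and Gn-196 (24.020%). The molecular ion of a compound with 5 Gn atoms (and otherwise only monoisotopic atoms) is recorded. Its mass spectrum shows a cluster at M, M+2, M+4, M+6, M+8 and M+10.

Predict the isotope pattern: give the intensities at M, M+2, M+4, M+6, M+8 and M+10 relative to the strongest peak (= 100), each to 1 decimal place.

Each Gn atom is independently Gn-194 (p = 0.75980) or Gn-196 (q = 0.24020); the cluster is the binomial expansion (p + q)^5.
P(M) = 0.75980^5 = 0.253219
P(M+2) = 5 × 0.75980^4 × 0.24020^1 = 0.400258
P(M+4) = 10 × 0.75980^3 × 0.24020^2 = 0.253072
P(M+6) = 10 × 0.75980^2 × 0.24020^3 = 0.080005
P(M+8) = 5 × 0.75980^1 × 0.24020^4 = 0.012646
P(M+10) = 0.24020^5 = 0.000800
The M+2 peak is largest (0.400258); scaling to 100 gives 63.3 : 100.0 : 63.2 : 20.0 : 3.2 : 0.2.

63.3 : 100.0 : 63.2 : 20.0 : 3.2 : 0.2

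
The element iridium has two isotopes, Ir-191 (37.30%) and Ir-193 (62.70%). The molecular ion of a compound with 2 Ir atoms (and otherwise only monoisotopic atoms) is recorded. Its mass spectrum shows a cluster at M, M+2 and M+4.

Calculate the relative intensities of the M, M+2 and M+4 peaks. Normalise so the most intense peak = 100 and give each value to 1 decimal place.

Expanding (0.3730 + 0.6270)^2:
P(M) = 0.3730^2 = 0.139129
P(M+2) = 2 × 0.3730^1 × 0.6270^1 = 0.467742
P(M+4) = 0.6270^2 = 0.393129
The M+2 peak is largest (0.467742); scaling to 100 gives 29.7 : 100.0 : 84.0.

29.7 : 100.0 : 84.0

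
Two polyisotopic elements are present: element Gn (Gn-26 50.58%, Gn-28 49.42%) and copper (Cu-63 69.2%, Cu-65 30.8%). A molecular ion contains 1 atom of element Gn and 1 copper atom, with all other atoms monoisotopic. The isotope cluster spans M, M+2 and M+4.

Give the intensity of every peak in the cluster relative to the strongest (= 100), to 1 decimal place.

Element Gn pattern (n=1): 0.5058 : 0.4942
Copper pattern (n=1): 0.6920 : 0.3080
Convolve the two distributions (both contribute in 2-u steps):
  M: 0.5058×0.6920 = 0.350014
  M+2: 0.5058×0.3080 + 0.4942×0.6920 = 0.497773
  M+4: 0.4942×0.3080 = 0.152214
Scale to base peak (0.497773) = 100: 70.3 : 100.0 : 30.6

70.3 : 100.0 : 30.6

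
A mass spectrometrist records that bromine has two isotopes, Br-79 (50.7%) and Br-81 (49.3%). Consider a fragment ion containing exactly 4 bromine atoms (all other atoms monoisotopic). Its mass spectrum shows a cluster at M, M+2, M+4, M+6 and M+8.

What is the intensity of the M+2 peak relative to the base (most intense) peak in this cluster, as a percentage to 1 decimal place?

(0.507 + 0.493)^4 gives M 0.0661, M+2 0.2570, M+4 0.3749, M+6 0.2430, M+8 0.0591; the largest is M+4.
P(M+4) = C(4,2) × 0.507^2 × 0.493^2 = 6 × 0.257049 × 0.243049 = 0.374853 (base)
P(M+2) = C(4,1) × 0.507^3 × 0.493^1 = 4 × 0.13032384 × 0.4930 = 0.256999
Relative intensity = 0.256999 / 0.374853 × 100 = 68.6

68.6%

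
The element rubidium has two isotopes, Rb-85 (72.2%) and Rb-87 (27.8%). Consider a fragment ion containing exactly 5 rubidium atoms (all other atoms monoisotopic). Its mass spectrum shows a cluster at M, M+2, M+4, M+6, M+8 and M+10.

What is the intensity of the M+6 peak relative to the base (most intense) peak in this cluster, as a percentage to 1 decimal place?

Binomial terms of (0.722 + 0.278)^5: M 0.1962, M+2 0.3777, M+4 0.2909, M+6 0.1120, M+8 0.0216, M+10 0.0017 → M+2 is the base peak.
P(M+2) = C(5,1) × 0.722^4 × 0.278^1 = 5 × 0.27173701 × 0.2780 = 0.377714 (base)
P(M+6) = C(5,3) × 0.722^2 × 0.278^3 = 10 × 0.521284 × 0.02148495 = 0.111998
Relative intensity = 0.111998 / 0.377714 × 100 = 29.7

29.7%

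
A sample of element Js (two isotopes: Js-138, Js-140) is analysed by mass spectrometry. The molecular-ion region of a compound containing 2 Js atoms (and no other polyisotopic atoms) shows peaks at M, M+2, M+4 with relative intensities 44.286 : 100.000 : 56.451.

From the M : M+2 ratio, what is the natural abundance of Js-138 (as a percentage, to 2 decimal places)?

If p is the fraction of Js that is Js-138, then I(M+2)/I(M) = [C(2,1)·p^1·(1−p)] / p^2 = 2·(1−p)/p = 100.000/44.286 = 2.2580
(1−p)/p = 2.2580/2 = 1.1290  ⇒  p = 1/(1 + 1.1290) = 0.4697
Js-138: 46.97%, Js-140: 53.03%.

46.97%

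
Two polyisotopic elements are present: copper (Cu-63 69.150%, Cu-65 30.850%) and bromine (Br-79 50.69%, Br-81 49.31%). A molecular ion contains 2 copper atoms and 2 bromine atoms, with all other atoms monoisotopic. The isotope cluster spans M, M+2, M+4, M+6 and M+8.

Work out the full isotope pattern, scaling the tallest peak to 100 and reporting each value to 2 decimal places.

Copper pattern (n=2): 0.47817225 : 0.4266555 : 0.09517225
Bromine pattern (n=2): 0.25694761 : 0.49990478 : 0.24314761
Convolve the two distributions (both contribute in 2-u steps):
  M: 0.47817225×0.25694761 = 0.122865
  M+2: 0.47817225×0.49990478 + 0.4266555×0.25694761 = 0.348669
  M+4: 0.47817225×0.24314761 + 0.4266555×0.49990478 + 0.09517225×0.25694761 = 0.354008
  M+6: 0.4266555×0.24314761 + 0.09517225×0.49990478 = 0.151317
  M+8: 0.09517225×0.24314761 = 0.023141
Scale to base peak (0.354008) = 100: 34.71 : 98.49 : 100.00 : 42.74 : 6.54

34.71 : 98.49 : 100.00 : 42.74 : 6.54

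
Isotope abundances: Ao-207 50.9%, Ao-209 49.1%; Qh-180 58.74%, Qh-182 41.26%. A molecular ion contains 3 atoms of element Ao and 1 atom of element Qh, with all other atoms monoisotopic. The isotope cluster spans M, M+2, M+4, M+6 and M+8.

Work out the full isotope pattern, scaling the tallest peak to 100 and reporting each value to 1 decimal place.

Element Ao pattern (n=3): 0.13187223 : 0.38162631 : 0.36813069 : 0.11837077
Element Qh pattern (n=1): 0.5874 : 0.4126
Convolve the two distributions (both contribute in 2-u steps):
  M: 0.13187223×0.5874 = 0.077462
  M+2: 0.13187223×0.4126 + 0.38162631×0.5874 = 0.278578
  M+4: 0.38162631×0.4126 + 0.36813069×0.5874 = 0.373699
  M+6: 0.36813069×0.4126 + 0.11837077×0.5874 = 0.221422
  M+8: 0.11837077×0.4126 = 0.048840
Scale to base peak (0.373699) = 100: 20.7 : 74.5 : 100.0 : 59.3 : 13.1

20.7 : 74.5 : 100.0 : 59.3 : 13.1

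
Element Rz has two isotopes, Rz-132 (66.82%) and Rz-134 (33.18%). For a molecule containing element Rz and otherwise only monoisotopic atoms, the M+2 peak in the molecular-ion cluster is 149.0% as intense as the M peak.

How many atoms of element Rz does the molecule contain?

3

With n Rz atoms, P(M+2)/P(M) = C(n,1)·p^(n−1)q / p^n = n·q/p = n · 0.3318/0.6682.
n = 1.490 × 0.6682/0.3318 = 3.00 ≈ 3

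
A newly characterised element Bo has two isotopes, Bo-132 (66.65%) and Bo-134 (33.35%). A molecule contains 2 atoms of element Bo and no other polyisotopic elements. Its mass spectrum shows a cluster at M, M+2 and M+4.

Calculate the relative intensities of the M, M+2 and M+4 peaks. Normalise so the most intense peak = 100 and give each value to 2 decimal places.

The 2 Bo atoms are independent, so intensities follow the terms of (0.6665 + 0.3335)^2.
P(M) = 0.6665^2 = 0.444222
P(M+2) = 2 × 0.6665^1 × 0.3335^1 = 0.444555
P(M+4) = 0.3335^2 = 0.111222
The M+2 peak is largest (0.444555); scaling to 100 gives 99.93 : 100.00 : 25.02.

99.93 : 100.00 : 25.02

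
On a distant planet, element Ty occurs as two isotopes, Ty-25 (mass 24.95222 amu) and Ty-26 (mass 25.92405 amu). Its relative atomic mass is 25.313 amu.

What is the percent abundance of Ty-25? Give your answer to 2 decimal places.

62.88%

Let x be the fractional abundance of Ty-25; then Ty-26 has abundance 1 − x.
24.95222·x + 25.92405·(1 − x) = 25.313
(24.95222 − 25.92405)·x = 25.313 − 25.92405
x = -0.61105 / -0.97183 = 0.62876 → 62.88% Ty-25, 37.12% Ty-26.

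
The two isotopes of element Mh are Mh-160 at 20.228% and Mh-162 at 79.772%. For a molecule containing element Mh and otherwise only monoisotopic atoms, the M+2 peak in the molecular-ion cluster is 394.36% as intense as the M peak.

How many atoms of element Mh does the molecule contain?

1

The M+2/M ratio from n Mh atoms is n · q/p = n · 0.79772/0.20228.
n = 3.9436 × 0.20228/0.79772 = 1.00 ≈ 1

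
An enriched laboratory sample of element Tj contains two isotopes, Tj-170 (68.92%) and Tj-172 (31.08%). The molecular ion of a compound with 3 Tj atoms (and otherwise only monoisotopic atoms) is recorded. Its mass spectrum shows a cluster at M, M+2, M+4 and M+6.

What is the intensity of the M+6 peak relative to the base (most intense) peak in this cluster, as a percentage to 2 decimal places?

6.78%

Binomial terms of (0.6892 + 0.3108)^3: M 0.3274, M+2 0.4429, M+4 0.1997, M+6 0.0300 → M+2 is the base peak.
P(M+2) = C(3,1) × 0.6892^2 × 0.3108^1 = 3 × 0.47499664 × 0.3108 = 0.442887 (base)
P(M+6) = C(3,3) × 0.6892^0 × 0.3108^3 = 1 × 1.0000 × 0.03002224 = 0.030022
Relative intensity = 0.030022 / 0.442887 × 100 = 6.78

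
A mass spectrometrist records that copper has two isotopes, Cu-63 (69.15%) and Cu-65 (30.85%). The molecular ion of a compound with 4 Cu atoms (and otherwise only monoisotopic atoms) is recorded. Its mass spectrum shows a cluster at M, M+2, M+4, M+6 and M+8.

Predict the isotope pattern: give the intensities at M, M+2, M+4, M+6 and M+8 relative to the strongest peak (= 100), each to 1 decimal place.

The 4 Cu atoms are independent, so intensities follow the terms of (0.6915 + 0.3085)^4.
P(M) = 0.6915^4 = 0.228649
P(M+2) = 4 × 0.6915^3 × 0.3085^1 = 0.408030
P(M+4) = 6 × 0.6915^2 × 0.3085^2 = 0.273052
P(M+6) = 4 × 0.6915^1 × 0.3085^3 = 0.081212
P(M+8) = 0.3085^4 = 0.009058
The M+2 peak is largest (0.408030); scaling to 100 gives 56.0 : 100.0 : 66.9 : 19.9 : 2.2.

56.0 : 100.0 : 66.9 : 19.9 : 2.2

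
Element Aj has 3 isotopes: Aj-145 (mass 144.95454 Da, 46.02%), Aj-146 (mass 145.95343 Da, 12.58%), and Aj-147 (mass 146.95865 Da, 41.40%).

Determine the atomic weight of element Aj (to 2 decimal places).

Ar = Σ fᵢ·mᵢ = 0.4602 × 144.95454 + 0.1258 × 145.95343 + 0.4140 × 146.95865
= 66.708079 + 18.360941 + 60.840881 = 145.909901 Da

145.91 Da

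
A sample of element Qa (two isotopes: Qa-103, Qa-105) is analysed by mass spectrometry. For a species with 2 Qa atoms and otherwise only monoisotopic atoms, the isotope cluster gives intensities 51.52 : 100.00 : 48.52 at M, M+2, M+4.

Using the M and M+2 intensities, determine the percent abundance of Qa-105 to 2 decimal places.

If p is the fraction of Qa that is Qa-103, then I(M+2)/I(M) = [C(2,1)·p^1·(1−p)] / p^2 = 2·(1−p)/p = 100.00/51.52 = 1.9410
(1−p)/p = 1.9410/2 = 0.9705  ⇒  p = 1/(1 + 0.9705) = 0.5075
Qa-103: 50.75%, Qa-105: 49.25%.

49.25%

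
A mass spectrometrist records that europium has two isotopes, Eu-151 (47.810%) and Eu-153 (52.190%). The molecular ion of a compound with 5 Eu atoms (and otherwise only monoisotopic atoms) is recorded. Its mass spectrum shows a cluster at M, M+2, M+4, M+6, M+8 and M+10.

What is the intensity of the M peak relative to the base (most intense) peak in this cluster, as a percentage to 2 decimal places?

7.69%

Term probabilities: M 0.0250, M+2 0.1363, M+4 0.2977, M+6 0.3249, M+8 0.1774, M+10 0.0387. Base peak = M+6.
P(M+6) = C(5,3) × 0.47810^2 × 0.52190^3 = 10 × 0.22857961 × 0.14215492 = 0.324937 (base)
P(M) = C(5,0) × 0.47810^5 × 0.52190^0 = 1 × 0.02498007 × 1.0000 = 0.024980
Relative intensity = 0.024980 / 0.324937 × 100 = 7.69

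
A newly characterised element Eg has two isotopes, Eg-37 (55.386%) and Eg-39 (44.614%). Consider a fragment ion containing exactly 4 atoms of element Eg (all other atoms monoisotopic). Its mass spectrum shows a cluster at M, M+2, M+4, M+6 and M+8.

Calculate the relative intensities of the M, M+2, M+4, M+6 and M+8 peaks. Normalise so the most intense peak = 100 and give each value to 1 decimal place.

25.7 : 82.8 : 100.0 : 53.7 : 10.8

Expanding (0.55386 + 0.44614)^4:
P(M) = 0.55386^4 = 0.094102
P(M+2) = 4 × 0.55386^3 × 0.44614^1 = 0.303201
P(M+4) = 6 × 0.55386^2 × 0.44614^2 = 0.366348
P(M+6) = 4 × 0.55386^1 × 0.44614^3 = 0.196731
P(M+8) = 0.44614^4 = 0.039617
The M+4 peak is largest (0.366348); scaling to 100 gives 25.7 : 82.8 : 100.0 : 53.7 : 10.8.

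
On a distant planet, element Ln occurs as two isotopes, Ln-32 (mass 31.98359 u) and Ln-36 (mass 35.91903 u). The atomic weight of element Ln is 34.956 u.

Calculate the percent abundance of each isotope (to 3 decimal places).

Ln-32: 24.471%, Ln-36: 75.529%

Let x be the fractional abundance of Ln-32; then Ln-36 has abundance 1 − x.
31.98359·x + 35.91903·(1 − x) = 34.956
(31.98359 − 35.91903)·x = 34.956 − 35.91903
x = -0.96303 / -3.93544 = 0.24471 → 24.471% Ln-32, 75.529% Ln-36.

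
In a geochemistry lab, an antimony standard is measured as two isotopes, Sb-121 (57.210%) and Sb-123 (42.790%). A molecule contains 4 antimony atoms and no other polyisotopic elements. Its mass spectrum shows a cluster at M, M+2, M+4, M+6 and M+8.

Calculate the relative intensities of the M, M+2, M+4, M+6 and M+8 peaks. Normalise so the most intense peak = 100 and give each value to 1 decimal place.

The 4 Sb atoms are independent, so intensities follow the terms of (0.57210 + 0.42790)^4.
P(M) = 0.57210^4 = 0.107124
P(M+2) = 4 × 0.57210^3 × 0.42790^1 = 0.320493
P(M+4) = 6 × 0.57210^2 × 0.42790^2 = 0.359567
P(M+6) = 4 × 0.57210^1 × 0.42790^3 = 0.179291
P(M+8) = 0.42790^4 = 0.033525
The M+4 peak is largest (0.359567); scaling to 100 gives 29.8 : 89.1 : 100.0 : 49.9 : 9.3.

29.8 : 89.1 : 100.0 : 49.9 : 9.3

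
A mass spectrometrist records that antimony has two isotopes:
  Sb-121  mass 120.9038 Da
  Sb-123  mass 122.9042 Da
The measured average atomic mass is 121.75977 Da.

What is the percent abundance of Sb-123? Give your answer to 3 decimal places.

With x = fraction of Sb-121 (so Sb-123 is 1 − x):
120.9038·x + 122.9042·(1 − x) = 121.75977
(120.9038 − 122.9042)·x = 121.75977 − 122.9042
x = -1.14443 / -2.0004 = 0.57210 → 57.210% Sb-121, 42.790% Sb-123.

42.790%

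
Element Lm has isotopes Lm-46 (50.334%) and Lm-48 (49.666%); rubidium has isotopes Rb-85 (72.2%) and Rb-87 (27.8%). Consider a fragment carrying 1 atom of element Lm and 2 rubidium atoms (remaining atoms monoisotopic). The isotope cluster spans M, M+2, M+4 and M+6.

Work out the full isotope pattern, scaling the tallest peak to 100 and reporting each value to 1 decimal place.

56.9 : 100.0 : 51.7 : 8.3

Element Lm pattern (n=1): 0.50334 : 0.49666
Rubidium pattern (n=2): 0.521284 : 0.401432 : 0.077284
Convolve the two distributions (both contribute in 2-u steps):
  M: 0.50334×0.521284 = 0.262383
  M+2: 0.50334×0.401432 + 0.49666×0.521284 = 0.460958
  M+4: 0.50334×0.077284 + 0.49666×0.401432 = 0.238275
  M+6: 0.49666×0.077284 = 0.038384
Scale to base peak (0.460958) = 100: 56.9 : 100.0 : 51.7 : 8.3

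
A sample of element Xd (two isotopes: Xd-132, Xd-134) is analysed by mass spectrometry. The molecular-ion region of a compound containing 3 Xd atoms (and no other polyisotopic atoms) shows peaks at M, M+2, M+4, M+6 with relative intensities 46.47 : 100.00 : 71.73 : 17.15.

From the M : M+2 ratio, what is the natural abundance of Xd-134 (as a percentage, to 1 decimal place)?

If p is the fraction of Xd that is Xd-132, then I(M+2)/I(M) = [C(3,1)·p^2·(1−p)] / p^3 = 3·(1−p)/p = 100.00/46.47 = 2.1519
(1−p)/p = 2.1519/3 = 0.7173  ⇒  p = 1/(1 + 0.7173) = 0.5823
Xd-132: 58.2%, Xd-134: 41.8%.

41.8%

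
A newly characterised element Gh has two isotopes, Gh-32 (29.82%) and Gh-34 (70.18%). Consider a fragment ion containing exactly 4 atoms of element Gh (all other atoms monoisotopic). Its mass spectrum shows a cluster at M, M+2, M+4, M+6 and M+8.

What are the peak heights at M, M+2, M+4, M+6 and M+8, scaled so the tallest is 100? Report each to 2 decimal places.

1.92 : 18.05 : 63.74 : 100.00 : 58.84

Each Gh atom is independently Gh-32 (p = 0.2982) or Gh-34 (q = 0.7018); the cluster is the binomial expansion (p + q)^4.
P(M) = 0.2982^4 = 0.007907
P(M+2) = 4 × 0.2982^3 × 0.7018^1 = 0.074438
P(M+4) = 6 × 0.2982^2 × 0.7018^2 = 0.262781
P(M+6) = 4 × 0.2982^1 × 0.7018^3 = 0.412295
P(M+8) = 0.7018^4 = 0.242579
The M+6 peak is largest (0.412295); scaling to 100 gives 1.92 : 18.05 : 63.74 : 100.00 : 58.84.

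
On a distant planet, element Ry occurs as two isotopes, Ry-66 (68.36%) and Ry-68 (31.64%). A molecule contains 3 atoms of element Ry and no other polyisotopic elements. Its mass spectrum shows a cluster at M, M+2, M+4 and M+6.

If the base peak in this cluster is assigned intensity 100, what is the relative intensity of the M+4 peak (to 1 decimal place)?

(0.6836 + 0.3164)^3 gives M 0.3195, M+2 0.4436, M+4 0.2053, M+6 0.0317; the largest is M+2.
P(M+2) = C(3,1) × 0.6836^2 × 0.3164^1 = 3 × 0.46730896 × 0.3164 = 0.443570 (base)
P(M+4) = C(3,2) × 0.6836^1 × 0.3164^2 = 3 × 0.6836 × 0.10010896 = 0.205303
Relative intensity = 0.205303 / 0.443570 × 100 = 46.3

46.3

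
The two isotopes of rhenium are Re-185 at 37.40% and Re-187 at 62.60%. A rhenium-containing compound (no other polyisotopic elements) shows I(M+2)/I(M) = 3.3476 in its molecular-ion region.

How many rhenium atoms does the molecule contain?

The M+2/M ratio from n Re atoms is n · q/p = n · 0.6260/0.3740.
n = 3.3476 × 0.3740/0.6260 = 2.00 ≈ 2

2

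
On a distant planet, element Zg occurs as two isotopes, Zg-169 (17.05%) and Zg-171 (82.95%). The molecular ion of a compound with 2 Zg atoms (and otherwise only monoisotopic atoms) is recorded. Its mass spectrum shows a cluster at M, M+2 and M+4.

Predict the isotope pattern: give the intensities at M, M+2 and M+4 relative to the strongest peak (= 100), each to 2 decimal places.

4.22 : 41.11 : 100.00

Each Zg atom is independently Zg-169 (p = 0.1705) or Zg-171 (q = 0.8295); the cluster is the binomial expansion (p + q)^2.
P(M) = 0.1705^2 = 0.029070
P(M+2) = 2 × 0.1705^1 × 0.8295^1 = 0.282860
P(M+4) = 0.8295^2 = 0.688070
The M+4 peak is largest (0.688070); scaling to 100 gives 4.22 : 41.11 : 100.00.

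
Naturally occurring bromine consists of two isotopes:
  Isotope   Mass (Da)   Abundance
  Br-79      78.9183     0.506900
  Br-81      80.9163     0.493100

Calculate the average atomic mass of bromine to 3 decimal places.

The abundance-weighted mean is 0.506900 × 78.9183 + 0.493100 × 80.9163
= 40.00369 + 39.89983 = 79.90352 Da

79.904 Da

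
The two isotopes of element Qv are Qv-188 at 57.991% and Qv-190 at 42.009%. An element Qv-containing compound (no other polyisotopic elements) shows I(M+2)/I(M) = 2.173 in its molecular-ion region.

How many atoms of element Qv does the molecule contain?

3

For n independent Qv atoms, I(M+2)/I(M) = n · (abundance Qv-190) / (abundance Qv-188) = n · 0.42009/0.57991.
n = 2.173 × 0.57991/0.42009 = 3.00 ≈ 3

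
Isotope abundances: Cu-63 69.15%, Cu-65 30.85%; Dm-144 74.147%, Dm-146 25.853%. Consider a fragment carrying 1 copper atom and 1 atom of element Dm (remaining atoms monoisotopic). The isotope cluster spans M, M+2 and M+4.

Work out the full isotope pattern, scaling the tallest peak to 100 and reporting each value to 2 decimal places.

100.00 : 79.48 : 15.56

Copper pattern (n=1): 0.6915 : 0.3085
Element Dm pattern (n=1): 0.74147 : 0.25853
Convolve the two distributions (both contribute in 2-u steps):
  M: 0.6915×0.74147 = 0.512727
  M+2: 0.6915×0.25853 + 0.3085×0.74147 = 0.407517
  M+4: 0.3085×0.25853 = 0.079757
Scale to base peak (0.512727) = 100: 100.00 : 79.48 : 15.56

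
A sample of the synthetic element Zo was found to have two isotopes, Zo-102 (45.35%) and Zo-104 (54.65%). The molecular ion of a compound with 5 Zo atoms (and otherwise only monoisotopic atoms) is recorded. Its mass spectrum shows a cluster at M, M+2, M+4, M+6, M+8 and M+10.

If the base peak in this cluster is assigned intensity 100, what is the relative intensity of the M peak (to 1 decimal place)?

(0.4535 + 0.5465)^5 gives M 0.0192, M+2 0.1156, M+4 0.2786, M+6 0.3357, M+8 0.2023, M+10 0.0487; the largest is M+6.
P(M+6) = C(5,3) × 0.4535^2 × 0.5465^3 = 10 × 0.20566225 × 0.16321892 = 0.335680 (base)
P(M) = C(5,0) × 0.4535^5 × 0.5465^0 = 1 × 0.01918167 × 1.0000 = 0.019182
Relative intensity = 0.019182 / 0.335680 × 100 = 5.7

5.7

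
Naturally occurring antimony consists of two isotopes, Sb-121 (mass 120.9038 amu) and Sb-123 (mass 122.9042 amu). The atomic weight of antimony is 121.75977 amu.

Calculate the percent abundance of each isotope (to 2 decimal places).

Let x be the fractional abundance of Sb-121; then Sb-123 has abundance 1 − x.
120.9038·x + 122.9042·(1 − x) = 121.75977
(120.9038 − 122.9042)·x = 121.75977 − 122.9042
x = -1.14443 / -2.0004 = 0.57210 → 57.21% Sb-121, 42.79% Sb-123.

Sb-121: 57.21%, Sb-123: 42.79%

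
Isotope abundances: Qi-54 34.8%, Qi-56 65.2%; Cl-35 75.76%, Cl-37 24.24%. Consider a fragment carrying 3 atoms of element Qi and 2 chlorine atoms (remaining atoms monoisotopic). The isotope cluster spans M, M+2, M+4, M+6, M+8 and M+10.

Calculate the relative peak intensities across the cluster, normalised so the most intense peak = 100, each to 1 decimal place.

7.0 : 44.0 : 100.0 : 97.6 : 37.2 : 4.7

Element Qi pattern (n=3): 0.04214419 : 0.23687942 : 0.44380858 : 0.27716781
Chlorine pattern (n=2): 0.57395776 : 0.36728448 : 0.05875776
Convolve the two distributions (both contribute in 2-u steps):
  M: 0.04214419×0.57395776 = 0.024189
  M+2: 0.04214419×0.36728448 + 0.23687942×0.57395776 = 0.151438
  M+4: 0.04214419×0.05875776 + 0.23687942×0.36728448 + 0.44380858×0.57395776 = 0.344206
  M+6: 0.23687942×0.05875776 + 0.44380858×0.36728448 + 0.27716781×0.57395776 = 0.336005
  M+8: 0.44380858×0.05875776 + 0.27716781×0.36728448 = 0.127877
  M+10: 0.27716781×0.05875776 = 0.016286
Scale to base peak (0.344206) = 100: 7.0 : 44.0 : 100.0 : 97.6 : 37.2 : 4.7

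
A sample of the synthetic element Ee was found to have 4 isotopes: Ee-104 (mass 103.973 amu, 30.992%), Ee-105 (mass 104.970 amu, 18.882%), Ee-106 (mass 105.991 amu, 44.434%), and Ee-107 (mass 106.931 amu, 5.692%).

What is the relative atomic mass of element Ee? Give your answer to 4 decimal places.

The abundance-weighted mean is 0.30992 × 103.973 + 0.18882 × 104.970 + 0.44434 × 105.991 + 0.05692 × 106.931
= 32.22331 + 19.82044 + 47.09604 + 6.08651 = 105.22630 amu

105.2263 amu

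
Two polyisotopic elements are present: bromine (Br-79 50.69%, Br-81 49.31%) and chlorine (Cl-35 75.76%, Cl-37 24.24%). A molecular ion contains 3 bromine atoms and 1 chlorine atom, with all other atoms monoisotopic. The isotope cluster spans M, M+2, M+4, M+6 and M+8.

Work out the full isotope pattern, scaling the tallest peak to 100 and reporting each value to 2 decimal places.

Bromine pattern (n=3): 0.13024674 : 0.3801026 : 0.36975457 : 0.11989609
Chlorine pattern (n=1): 0.7576 : 0.2424
Convolve the two distributions (both contribute in 2-u steps):
  M: 0.13024674×0.7576 = 0.098675
  M+2: 0.13024674×0.2424 + 0.3801026×0.7576 = 0.319538
  M+4: 0.3801026×0.2424 + 0.36975457×0.7576 = 0.372263
  M+6: 0.36975457×0.2424 + 0.11989609×0.7576 = 0.180462
  M+8: 0.11989609×0.2424 = 0.029063
Scale to base peak (0.372263) = 100: 26.51 : 85.84 : 100.00 : 48.48 : 7.81

26.51 : 85.84 : 100.00 : 48.48 : 7.81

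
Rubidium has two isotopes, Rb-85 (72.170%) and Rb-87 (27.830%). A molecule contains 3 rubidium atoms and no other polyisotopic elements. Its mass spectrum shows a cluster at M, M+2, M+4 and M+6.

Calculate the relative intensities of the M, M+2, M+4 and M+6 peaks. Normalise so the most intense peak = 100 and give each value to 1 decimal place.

Each Rb atom is independently Rb-85 (p = 0.72170) or Rb-87 (q = 0.27830); the cluster is the binomial expansion (p + q)^3.
P(M) = 0.72170^3 = 0.375898
P(M+2) = 3 × 0.72170^2 × 0.27830^1 = 0.434858
P(M+4) = 3 × 0.72170^1 × 0.27830^2 = 0.167689
P(M+6) = 0.27830^3 = 0.021555
The M+2 peak is largest (0.434858); scaling to 100 gives 86.4 : 100.0 : 38.6 : 5.0.

86.4 : 100.0 : 38.6 : 5.0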